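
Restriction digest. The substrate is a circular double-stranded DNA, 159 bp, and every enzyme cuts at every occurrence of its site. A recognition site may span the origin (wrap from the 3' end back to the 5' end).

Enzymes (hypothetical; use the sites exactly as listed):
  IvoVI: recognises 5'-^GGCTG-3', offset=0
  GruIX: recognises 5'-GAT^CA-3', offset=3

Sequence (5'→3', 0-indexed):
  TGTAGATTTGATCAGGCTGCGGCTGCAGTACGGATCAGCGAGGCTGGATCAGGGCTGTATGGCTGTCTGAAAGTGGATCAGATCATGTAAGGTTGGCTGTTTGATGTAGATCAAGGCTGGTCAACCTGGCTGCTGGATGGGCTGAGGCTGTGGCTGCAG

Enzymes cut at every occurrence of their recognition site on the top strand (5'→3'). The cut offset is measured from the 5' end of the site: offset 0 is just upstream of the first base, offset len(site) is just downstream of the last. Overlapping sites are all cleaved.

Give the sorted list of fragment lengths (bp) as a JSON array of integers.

Per-enzyme occurrences:
  IvoVI GGCTG/0: at [14, 20, 41, 52, 60, 94, 114, 127, 139, 145, 151] ⇒ [14, 20, 41, 52, 60, 94, 114, 127, 139, 145, 151]
  GruIX GATCA/3: at [9, 32, 46, 75, 80, 108] ⇒ [12, 35, 49, 78, 83, 111]

Pooled cuts: [12, 14, 20, 35, 41, 49, 52, 60, 78, 83, 94, 111, 114, 127, 139, 145, 151]

Fragments:
  12→14: 2 bp
  14→20: 6 bp
  20→35: 15 bp
  35→41: 6 bp
  41→49: 8 bp
  49→52: 3 bp
  52→60: 8 bp
  60→78: 18 bp
  78→83: 5 bp
  83→94: 11 bp
  94→111: 17 bp
  111→114: 3 bp
  114→127: 13 bp
  127→139: 12 bp
  139→145: 6 bp
  145→151: 6 bp
  151→12 (wrap): 159-151+12 = 20 bp

[2,3,3,5,6,6,6,6,8,8,11,12,13,15,17,18,20]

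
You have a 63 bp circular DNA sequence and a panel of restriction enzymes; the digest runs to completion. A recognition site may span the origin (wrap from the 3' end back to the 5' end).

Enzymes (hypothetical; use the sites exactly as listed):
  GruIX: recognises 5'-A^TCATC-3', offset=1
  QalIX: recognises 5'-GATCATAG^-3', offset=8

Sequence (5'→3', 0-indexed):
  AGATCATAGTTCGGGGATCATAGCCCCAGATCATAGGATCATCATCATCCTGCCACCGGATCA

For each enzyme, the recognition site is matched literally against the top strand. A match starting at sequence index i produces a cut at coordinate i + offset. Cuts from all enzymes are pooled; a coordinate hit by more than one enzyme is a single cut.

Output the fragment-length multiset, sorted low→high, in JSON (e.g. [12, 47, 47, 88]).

[2,3,3,13,14,28]

Scan for sites:
  GruIX (ATCATC, off=1): starts [37, 40, 43] → cuts [38, 41, 44]
  QalIX (GATCATAG, off=8): starts [1, 15, 28] → cuts [9, 23, 36]

All cut coordinates (distinct, sorted): [9, 23, 36, 38, 41, 44]

Fragments:
  9→23: 14 bp
  23→36: 13 bp
  36→38: 2 bp
  38→41: 3 bp
  41→44: 3 bp
  44→9 (wrap): 63-44+9 = 28 bp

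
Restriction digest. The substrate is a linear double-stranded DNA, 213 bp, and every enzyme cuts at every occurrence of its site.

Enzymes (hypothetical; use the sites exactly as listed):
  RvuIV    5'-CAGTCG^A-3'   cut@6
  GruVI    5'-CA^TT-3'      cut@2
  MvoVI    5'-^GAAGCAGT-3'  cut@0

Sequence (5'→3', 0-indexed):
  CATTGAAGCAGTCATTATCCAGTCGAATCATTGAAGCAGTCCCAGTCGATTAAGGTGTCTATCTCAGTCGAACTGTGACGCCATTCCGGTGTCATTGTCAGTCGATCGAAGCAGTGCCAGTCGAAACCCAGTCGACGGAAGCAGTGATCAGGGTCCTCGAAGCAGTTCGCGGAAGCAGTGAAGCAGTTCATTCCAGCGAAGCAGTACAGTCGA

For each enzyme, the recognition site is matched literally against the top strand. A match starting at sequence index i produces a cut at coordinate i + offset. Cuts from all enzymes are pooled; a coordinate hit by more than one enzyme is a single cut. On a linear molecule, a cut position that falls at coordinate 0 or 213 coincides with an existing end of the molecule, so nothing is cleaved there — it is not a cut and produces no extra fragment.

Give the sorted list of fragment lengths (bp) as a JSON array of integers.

[1,2,2,2,3,3,5,7,8,10,10,11,11,11,11,13,13,15,16,16,21,22]

Per-enzyme occurrences:
  RvuIV (CAGTCGA, off=6): starts [19, 42, 64, 98, 117, 128, 206] → cuts [25, 48, 70, 104, 123, 134, 212]
  GruVI (CATT, off=2): starts [0, 12, 28, 81, 92, 188] → cuts [2, 14, 30, 83, 94, 190]
  MvoVI (GAAGCAGT, off=0): starts [4, 32, 107, 137, 158, 171, 179, 197] → cuts [4, 32, 107, 137, 158, 171, 179, 197]

All cut coordinates (distinct, sorted): [2, 4, 14, 25, 30, 32, 48, 70, 83, 94, 104, 107, 123, 134, 137, 158, 171, 179, 190, 197, 212]

Fragments:
  [0,2): 2 bp
  [2,4): 2 bp
  [4,14): 10 bp
  [14,25): 11 bp
  [25,30): 5 bp
  [30,32): 2 bp
  [32,48): 16 bp
  [48,70): 22 bp
  [70,83): 13 bp
  [83,94): 11 bp
  [94,104): 10 bp
  [104,107): 3 bp
  [107,123): 16 bp
  [123,134): 11 bp
  [134,137): 3 bp
  [137,158): 21 bp
  [158,171): 13 bp
  [171,179): 8 bp
  [179,190): 11 bp
  [190,197): 7 bp
  [197,212): 15 bp
  [212,213): 1 bp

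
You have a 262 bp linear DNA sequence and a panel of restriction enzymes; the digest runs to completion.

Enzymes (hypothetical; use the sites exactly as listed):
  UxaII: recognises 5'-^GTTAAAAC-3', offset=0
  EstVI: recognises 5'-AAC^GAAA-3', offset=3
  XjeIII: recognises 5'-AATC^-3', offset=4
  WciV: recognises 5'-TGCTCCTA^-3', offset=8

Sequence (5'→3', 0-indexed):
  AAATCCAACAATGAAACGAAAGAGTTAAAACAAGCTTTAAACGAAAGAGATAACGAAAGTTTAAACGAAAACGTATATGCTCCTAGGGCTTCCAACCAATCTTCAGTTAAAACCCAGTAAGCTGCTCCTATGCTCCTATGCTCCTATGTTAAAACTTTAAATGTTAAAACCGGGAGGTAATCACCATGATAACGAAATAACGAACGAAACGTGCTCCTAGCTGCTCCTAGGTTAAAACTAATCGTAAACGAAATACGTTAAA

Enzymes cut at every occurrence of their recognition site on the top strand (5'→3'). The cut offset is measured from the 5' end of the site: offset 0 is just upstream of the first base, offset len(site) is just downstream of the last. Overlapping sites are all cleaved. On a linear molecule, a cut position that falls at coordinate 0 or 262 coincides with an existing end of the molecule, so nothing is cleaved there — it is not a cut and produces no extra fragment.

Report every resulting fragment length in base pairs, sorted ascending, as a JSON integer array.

Site scan:
  UxaII GTTAAAAC/0: at [23, 105, 147, 162, 230] ⇒ [23, 105, 147, 162, 230]
  EstVI AACGAAA/3: at [14, 39, 51, 63, 190, 202, 246] ⇒ [17, 42, 54, 66, 193, 205, 249]
  XjeIII AATC/4: at [1, 97, 178, 239] ⇒ [5, 101, 182, 243]
  WciV TGCTCCTA/8: at [77, 122, 130, 138, 211, 221] ⇒ [85, 130, 138, 146, 219, 229]

All cut coordinates (distinct, sorted): [5, 17, 23, 42, 54, 66, 85, 101, 105, 130, 138, 146, 147, 162, 182, 193, 205, 219, 229, 230, 243, 249]

Fragments:
  [0,5): 5 bp
  [5,17): 12 bp
  [17,23): 6 bp
  [23,42): 19 bp
  [42,54): 12 bp
  [54,66): 12 bp
  [66,85): 19 bp
  [85,101): 16 bp
  [101,105): 4 bp
  [105,130): 25 bp
  [130,138): 8 bp
  [138,146): 8 bp
  [146,147): 1 bp
  [147,162): 15 bp
  [162,182): 20 bp
  [182,193): 11 bp
  [193,205): 12 bp
  [205,219): 14 bp
  [219,229): 10 bp
  [229,230): 1 bp
  [230,243): 13 bp
  [243,249): 6 bp
  [249,262): 13 bp

[1,1,4,5,6,6,8,8,10,11,12,12,12,12,13,13,14,15,16,19,19,20,25]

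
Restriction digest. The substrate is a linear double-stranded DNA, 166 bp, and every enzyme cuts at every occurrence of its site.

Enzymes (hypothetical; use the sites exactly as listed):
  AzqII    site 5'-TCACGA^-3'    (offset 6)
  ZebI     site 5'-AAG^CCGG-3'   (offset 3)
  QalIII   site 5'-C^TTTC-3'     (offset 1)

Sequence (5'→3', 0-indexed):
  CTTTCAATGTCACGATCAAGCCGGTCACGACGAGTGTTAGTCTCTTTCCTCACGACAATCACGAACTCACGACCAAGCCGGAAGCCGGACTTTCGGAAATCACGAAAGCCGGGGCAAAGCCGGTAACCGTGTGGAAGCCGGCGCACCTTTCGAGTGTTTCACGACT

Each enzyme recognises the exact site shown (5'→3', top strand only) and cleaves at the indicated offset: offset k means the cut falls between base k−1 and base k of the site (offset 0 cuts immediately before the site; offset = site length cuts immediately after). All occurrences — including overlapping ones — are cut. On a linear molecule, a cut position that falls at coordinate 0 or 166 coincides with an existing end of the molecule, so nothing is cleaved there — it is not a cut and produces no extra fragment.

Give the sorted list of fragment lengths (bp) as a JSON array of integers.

Site scan:
  AzqII TCACGA/6: at [9, 24, 49, 58, 66, 99, 158] ⇒ [15, 30, 55, 64, 72, 105, 164]
  ZebI AAGCCGG/3: at [17, 74, 81, 105, 116, 134] ⇒ [20, 77, 84, 108, 119, 137]
  QalIII CTTTC/1: at [0, 43, 89, 146] ⇒ [1, 44, 90, 147]

All cut coordinates (distinct, sorted): [1, 15, 20, 30, 44, 55, 64, 72, 77, 84, 90, 105, 108, 119, 137, 147, 164]

Fragments:
  [0,1): 1 bp
  [1,15): 14 bp
  [15,20): 5 bp
  [20,30): 10 bp
  [30,44): 14 bp
  [44,55): 11 bp
  [55,64): 9 bp
  [64,72): 8 bp
  [72,77): 5 bp
  [77,84): 7 bp
  [84,90): 6 bp
  [90,105): 15 bp
  [105,108): 3 bp
  [108,119): 11 bp
  [119,137): 18 bp
  [137,147): 10 bp
  [147,164): 17 bp
  [164,166): 2 bp

[1,2,3,5,5,6,7,8,9,10,10,11,11,14,14,15,17,18]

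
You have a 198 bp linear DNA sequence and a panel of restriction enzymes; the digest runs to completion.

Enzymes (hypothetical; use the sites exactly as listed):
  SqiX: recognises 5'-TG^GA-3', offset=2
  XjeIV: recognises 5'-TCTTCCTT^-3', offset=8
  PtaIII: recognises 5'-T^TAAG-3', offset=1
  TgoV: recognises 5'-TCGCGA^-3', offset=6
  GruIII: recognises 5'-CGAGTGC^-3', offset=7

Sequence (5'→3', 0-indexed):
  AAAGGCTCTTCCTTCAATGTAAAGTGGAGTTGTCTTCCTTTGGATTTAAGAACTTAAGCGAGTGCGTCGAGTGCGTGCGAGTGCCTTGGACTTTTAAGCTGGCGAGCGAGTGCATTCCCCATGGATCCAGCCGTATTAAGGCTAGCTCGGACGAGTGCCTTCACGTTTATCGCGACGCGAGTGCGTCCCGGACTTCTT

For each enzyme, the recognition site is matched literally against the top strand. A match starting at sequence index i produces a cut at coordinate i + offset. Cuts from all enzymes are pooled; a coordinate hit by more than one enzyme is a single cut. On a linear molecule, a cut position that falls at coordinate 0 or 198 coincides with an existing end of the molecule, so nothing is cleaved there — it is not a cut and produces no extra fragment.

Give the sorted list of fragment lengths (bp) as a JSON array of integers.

[2,4,4,6,8,9,9,10,10,11,12,13,14,14,14,17,19,22]

Site scan:
  SqiX (TGGA, off=2): starts [24, 40, 86, 121] → cuts [26, 42, 88, 123]
  XjeIV (TCTTCCTT, off=8): starts [6, 32] → cuts [14, 40]
  PtaIII (TTAAG, off=1): starts [45, 53, 93, 135] → cuts [46, 54, 94, 136]
  TgoV (TCGCGA, off=6): starts [169] → cuts [175]
  GruIII (CGAGTGC, off=7): starts [58, 67, 77, 106, 151, 177] → cuts [65, 74, 84, 113, 158, 184]

Pooled cuts: [14, 26, 40, 42, 46, 54, 65, 74, 84, 88, 94, 113, 123, 136, 158, 175, 184]

Fragment lengths:
  [0,14): 14 bp
  [14,26): 12 bp
  [26,40): 14 bp
  [40,42): 2 bp
  [42,46): 4 bp
  [46,54): 8 bp
  [54,65): 11 bp
  [65,74): 9 bp
  [74,84): 10 bp
  [84,88): 4 bp
  [88,94): 6 bp
  [94,113): 19 bp
  [113,123): 10 bp
  [123,136): 13 bp
  [136,158): 22 bp
  [158,175): 17 bp
  [175,184): 9 bp
  [184,198): 14 bp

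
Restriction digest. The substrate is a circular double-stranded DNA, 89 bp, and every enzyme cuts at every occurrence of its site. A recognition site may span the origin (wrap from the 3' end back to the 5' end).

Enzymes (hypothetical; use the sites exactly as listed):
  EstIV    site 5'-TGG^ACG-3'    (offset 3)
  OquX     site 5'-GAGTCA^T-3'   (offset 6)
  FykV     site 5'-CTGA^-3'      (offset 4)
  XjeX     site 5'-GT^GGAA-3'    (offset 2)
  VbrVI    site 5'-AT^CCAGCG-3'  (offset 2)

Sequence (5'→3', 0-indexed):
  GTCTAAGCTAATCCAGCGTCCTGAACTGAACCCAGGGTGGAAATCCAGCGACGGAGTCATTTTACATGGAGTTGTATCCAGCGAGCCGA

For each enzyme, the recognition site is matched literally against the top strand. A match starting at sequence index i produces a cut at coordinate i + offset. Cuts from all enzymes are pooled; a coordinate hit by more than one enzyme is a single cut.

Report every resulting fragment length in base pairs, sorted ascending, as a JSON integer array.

Site scan:
  EstIV (TGGACG, off=3): no sites
  OquX (GAGTCAT, off=6): starts [53] → cuts [59]
  FykV (CTGA, off=4): starts [20, 25] → cuts [24, 29]
  XjeX (GTGGAA, off=2): starts [36] → cuts [38]
  VbrVI (ATCCAGCG, off=2): starts [10, 42, 75] → cuts [12, 44, 77]

Pooled cuts: [12, 24, 29, 38, 44, 59, 77]

Fragments:
  12→24: 12 bp
  24→29: 5 bp
  29→38: 9 bp
  38→44: 6 bp
  44→59: 15 bp
  59→77: 18 bp
  77→12 (wrap): 89-77+12 = 24 bp

[5,6,9,12,15,18,24]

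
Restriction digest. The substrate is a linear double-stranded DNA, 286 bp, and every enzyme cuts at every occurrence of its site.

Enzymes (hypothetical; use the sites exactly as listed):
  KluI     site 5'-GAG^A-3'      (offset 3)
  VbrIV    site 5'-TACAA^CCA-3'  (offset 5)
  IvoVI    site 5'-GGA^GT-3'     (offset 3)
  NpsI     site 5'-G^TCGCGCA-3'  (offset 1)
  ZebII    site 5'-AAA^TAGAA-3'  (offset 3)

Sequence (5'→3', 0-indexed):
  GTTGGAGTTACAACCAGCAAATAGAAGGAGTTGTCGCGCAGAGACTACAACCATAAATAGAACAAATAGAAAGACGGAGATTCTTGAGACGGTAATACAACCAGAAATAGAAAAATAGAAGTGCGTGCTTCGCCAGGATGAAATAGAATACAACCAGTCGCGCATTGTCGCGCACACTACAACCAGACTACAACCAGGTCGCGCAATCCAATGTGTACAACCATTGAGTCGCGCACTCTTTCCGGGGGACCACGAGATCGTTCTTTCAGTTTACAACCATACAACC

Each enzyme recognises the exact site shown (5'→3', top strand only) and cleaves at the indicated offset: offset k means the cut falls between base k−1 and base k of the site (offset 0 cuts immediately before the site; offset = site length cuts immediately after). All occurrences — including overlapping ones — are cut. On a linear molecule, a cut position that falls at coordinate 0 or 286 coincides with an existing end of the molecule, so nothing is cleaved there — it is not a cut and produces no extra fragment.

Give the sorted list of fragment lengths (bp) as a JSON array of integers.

[4,4,5,6,7,7,7,7,8,8,8,8,9,9,10,10,10,10,11,12,13,15,20,22,28,28]

Site scan:
  KluI (GAGA, off=3): starts [40, 76, 85, 253] → cuts [43, 79, 88, 256]
  VbrIV (TACAACCA, off=5): starts [8, 45, 95, 148, 177, 188, 215, 271] → cuts [13, 50, 100, 153, 182, 193, 220, 276]
  IvoVI (GGAGT, off=3): starts [3, 26] → cuts [6, 29]
  NpsI (GTCGCGCA, off=1): starts [32, 156, 166, 197, 227] → cuts [33, 157, 167, 198, 228]
  ZebII (AAATAGAA, off=3): starts [18, 54, 63, 104, 112, 140] → cuts [21, 57, 66, 107, 115, 143]

Pooled cuts: [6, 13, 21, 29, 33, 43, 50, 57, 66, 79, 88, 100, 107, 115, 143, 153, 157, 167, 182, 193, 198, 220, 228, 256, 276]

Fragments:
  [0,6): 6 bp
  [6,13): 7 bp
  [13,21): 8 bp
  [21,29): 8 bp
  [29,33): 4 bp
  [33,43): 10 bp
  [43,50): 7 bp
  [50,57): 7 bp
  [57,66): 9 bp
  [66,79): 13 bp
  [79,88): 9 bp
  [88,100): 12 bp
  [100,107): 7 bp
  [107,115): 8 bp
  [115,143): 28 bp
  [143,153): 10 bp
  [153,157): 4 bp
  [157,167): 10 bp
  [167,182): 15 bp
  [182,193): 11 bp
  [193,198): 5 bp
  [198,220): 22 bp
  [220,228): 8 bp
  [228,256): 28 bp
  [256,276): 20 bp
  [276,286): 10 bp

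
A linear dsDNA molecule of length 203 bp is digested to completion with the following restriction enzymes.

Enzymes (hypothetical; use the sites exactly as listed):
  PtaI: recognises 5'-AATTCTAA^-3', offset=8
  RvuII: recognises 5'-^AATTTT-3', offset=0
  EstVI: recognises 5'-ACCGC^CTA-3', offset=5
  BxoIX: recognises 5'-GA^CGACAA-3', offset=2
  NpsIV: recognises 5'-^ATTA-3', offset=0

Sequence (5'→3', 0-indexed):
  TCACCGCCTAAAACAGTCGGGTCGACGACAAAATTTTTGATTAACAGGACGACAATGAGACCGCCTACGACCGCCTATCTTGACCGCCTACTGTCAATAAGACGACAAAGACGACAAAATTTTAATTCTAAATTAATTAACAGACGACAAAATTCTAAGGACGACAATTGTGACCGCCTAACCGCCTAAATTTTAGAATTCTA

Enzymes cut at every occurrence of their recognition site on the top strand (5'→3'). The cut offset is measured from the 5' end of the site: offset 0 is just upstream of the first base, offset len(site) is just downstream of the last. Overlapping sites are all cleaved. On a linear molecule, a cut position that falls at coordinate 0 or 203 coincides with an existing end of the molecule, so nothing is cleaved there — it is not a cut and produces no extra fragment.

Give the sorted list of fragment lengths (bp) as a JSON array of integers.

Site scan:
  PtaI (AATTCTAA, off=8): starts [123, 150] → cuts [131, 158]
  RvuII (AATTTT, off=0): starts [31, 117, 188] → cuts [31, 117, 188]
  EstVI (ACCGCCTA, off=5): starts [2, 59, 69, 82, 172, 180] → cuts [7, 64, 74, 87, 177, 185]
  BxoIX (GACGACAA, off=2): starts [23, 47, 100, 109, 142, 159] → cuts [25, 49, 102, 111, 144, 161]
  NpsIV (ATTA, off=0): starts [39, 131, 135] → cuts [39, 131, 135]

All cut coordinates (distinct, sorted): [7, 25, 31, 39, 49, 64, 74, 87, 102, 111, 117, 131, 135, 144, 158, 161, 177, 185, 188]

Fragments:
  [0,7): 7 bp
  [7,25): 18 bp
  [25,31): 6 bp
  [31,39): 8 bp
  [39,49): 10 bp
  [49,64): 15 bp
  [64,74): 10 bp
  [74,87): 13 bp
  [87,102): 15 bp
  [102,111): 9 bp
  [111,117): 6 bp
  [117,131): 14 bp
  [131,135): 4 bp
  [135,144): 9 bp
  [144,158): 14 bp
  [158,161): 3 bp
  [161,177): 16 bp
  [177,185): 8 bp
  [185,188): 3 bp
  [188,203): 15 bp

[3,3,4,6,6,7,8,8,9,9,10,10,13,14,14,15,15,15,16,18]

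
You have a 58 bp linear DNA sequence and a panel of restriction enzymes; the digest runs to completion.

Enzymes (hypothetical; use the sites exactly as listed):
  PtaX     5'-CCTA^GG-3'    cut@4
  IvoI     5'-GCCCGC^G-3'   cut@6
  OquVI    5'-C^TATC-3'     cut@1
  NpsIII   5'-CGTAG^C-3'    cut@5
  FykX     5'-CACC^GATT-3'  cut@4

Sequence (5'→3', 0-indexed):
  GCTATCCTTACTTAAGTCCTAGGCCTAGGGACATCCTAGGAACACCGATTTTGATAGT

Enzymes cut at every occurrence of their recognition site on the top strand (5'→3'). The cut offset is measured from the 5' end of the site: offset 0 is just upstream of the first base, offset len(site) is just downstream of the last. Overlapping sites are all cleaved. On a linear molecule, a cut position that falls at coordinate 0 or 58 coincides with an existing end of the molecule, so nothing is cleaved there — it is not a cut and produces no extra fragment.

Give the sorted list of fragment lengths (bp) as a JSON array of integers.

[2,6,8,11,12,19]

Scan for sites:
  PtaX (CCTAGG, off=4): starts [17, 23, 34] → cuts [21, 27, 38]
  IvoI (GCCCGCG, off=6): no sites
  OquVI (CTATC, off=1): starts [1] → cuts [2]
  NpsIII (CGTAGC, off=5): no sites
  FykX (CACCGATT, off=4): starts [42] → cuts [46]

All cut coordinates (distinct, sorted): [2, 21, 27, 38, 46]

Fragment lengths:
  [0,2): 2 bp
  [2,21): 19 bp
  [21,27): 6 bp
  [27,38): 11 bp
  [38,46): 8 bp
  [46,58): 12 bp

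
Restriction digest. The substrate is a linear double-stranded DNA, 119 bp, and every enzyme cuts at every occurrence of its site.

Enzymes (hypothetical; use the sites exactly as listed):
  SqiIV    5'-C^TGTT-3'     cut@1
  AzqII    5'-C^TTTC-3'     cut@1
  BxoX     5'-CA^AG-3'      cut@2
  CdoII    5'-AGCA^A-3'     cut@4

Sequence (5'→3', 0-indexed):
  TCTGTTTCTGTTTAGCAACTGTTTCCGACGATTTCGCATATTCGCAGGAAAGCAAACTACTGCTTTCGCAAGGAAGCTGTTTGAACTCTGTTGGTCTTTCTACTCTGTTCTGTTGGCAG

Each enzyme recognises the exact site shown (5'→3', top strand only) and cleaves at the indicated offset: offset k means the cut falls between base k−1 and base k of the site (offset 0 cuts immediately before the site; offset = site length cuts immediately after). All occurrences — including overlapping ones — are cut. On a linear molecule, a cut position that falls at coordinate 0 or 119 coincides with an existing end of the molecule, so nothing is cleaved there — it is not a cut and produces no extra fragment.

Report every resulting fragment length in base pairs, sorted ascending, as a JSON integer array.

Scan for sites:
  SqiIV CTGTT/1: at [1, 7, 18, 76, 87, 104, 109] ⇒ [2, 8, 19, 77, 88, 105, 110]
  AzqII CTTTC/1: at [62, 95] ⇒ [63, 96]
  BxoX CAAG/2: at [68] ⇒ [70]
  CdoII AGCAA/4: at [13, 50] ⇒ [17, 54]

Pooled cuts: [2, 8, 17, 19, 54, 63, 70, 77, 88, 96, 105, 110]

Fragment lengths:
  [0,2): 2 bp
  [2,8): 6 bp
  [8,17): 9 bp
  [17,19): 2 bp
  [19,54): 35 bp
  [54,63): 9 bp
  [63,70): 7 bp
  [70,77): 7 bp
  [77,88): 11 bp
  [88,96): 8 bp
  [96,105): 9 bp
  [105,110): 5 bp
  [110,119): 9 bp

[2,2,5,6,7,7,8,9,9,9,9,11,35]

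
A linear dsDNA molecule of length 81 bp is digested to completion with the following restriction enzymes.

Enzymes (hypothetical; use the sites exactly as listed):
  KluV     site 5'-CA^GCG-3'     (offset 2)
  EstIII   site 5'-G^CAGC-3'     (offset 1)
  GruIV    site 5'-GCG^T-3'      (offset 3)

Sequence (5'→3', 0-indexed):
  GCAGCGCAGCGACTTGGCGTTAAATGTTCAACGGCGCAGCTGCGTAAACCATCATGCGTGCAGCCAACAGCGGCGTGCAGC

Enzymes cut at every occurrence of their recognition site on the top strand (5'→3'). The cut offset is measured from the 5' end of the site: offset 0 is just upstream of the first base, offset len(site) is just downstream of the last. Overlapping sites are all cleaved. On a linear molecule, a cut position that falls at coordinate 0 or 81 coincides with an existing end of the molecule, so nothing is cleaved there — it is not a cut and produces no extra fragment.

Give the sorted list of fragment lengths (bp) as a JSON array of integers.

Per-enzyme occurrences:
  KluV (CAGCG, off=2): starts [1, 6, 67] → cuts [3, 8, 69]
  EstIII (GCAGC, off=1): starts [0, 5, 35, 59, 76] → cuts [1, 6, 36, 60, 77]
  GruIV (GCGT, off=3): starts [16, 41, 55, 72] → cuts [19, 44, 58, 75]

Pooled cuts: [1, 3, 6, 8, 19, 36, 44, 58, 60, 69, 75, 77]

Fragments:
  [0,1): 1 bp
  [1,3): 2 bp
  [3,6): 3 bp
  [6,8): 2 bp
  [8,19): 11 bp
  [19,36): 17 bp
  [36,44): 8 bp
  [44,58): 14 bp
  [58,60): 2 bp
  [60,69): 9 bp
  [69,75): 6 bp
  [75,77): 2 bp
  [77,81): 4 bp

[1,2,2,2,2,3,4,6,8,9,11,14,17]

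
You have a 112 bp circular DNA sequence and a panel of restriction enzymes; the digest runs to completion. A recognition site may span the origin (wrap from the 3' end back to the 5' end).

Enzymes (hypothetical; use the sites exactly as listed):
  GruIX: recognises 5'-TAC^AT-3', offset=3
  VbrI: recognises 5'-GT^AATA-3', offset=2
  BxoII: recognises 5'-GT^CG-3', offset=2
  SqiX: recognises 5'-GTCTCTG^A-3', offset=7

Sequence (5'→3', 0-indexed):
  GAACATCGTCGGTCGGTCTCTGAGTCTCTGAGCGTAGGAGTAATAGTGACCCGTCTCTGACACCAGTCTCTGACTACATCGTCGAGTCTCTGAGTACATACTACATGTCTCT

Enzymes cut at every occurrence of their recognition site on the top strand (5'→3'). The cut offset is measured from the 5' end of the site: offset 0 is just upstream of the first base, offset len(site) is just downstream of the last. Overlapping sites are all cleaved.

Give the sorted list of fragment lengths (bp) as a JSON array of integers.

Scan for sites:
  GruIX (TACAT, off=3): starts [74, 94, 101] → cuts [77, 97, 104]
  VbrI (GTAATA, off=2): starts [39] → cuts [41]
  BxoII (GTCG, off=2): starts [7, 11, 80] → cuts [9, 13, 82]
  SqiX (GTCTCTGA, off=7): starts [15, 23, 52, 65, 85, 106] → cuts [1, 22, 30, 59, 72, 92]

All cut coordinates (distinct, sorted): [1, 9, 13, 22, 30, 41, 59, 72, 77, 82, 92, 97, 104]

Fragment lengths:
  1→9: 8 bp
  9→13: 4 bp
  13→22: 9 bp
  22→30: 8 bp
  30→41: 11 bp
  41→59: 18 bp
  59→72: 13 bp
  72→77: 5 bp
  77→82: 5 bp
  82→92: 10 bp
  92→97: 5 bp
  97→104: 7 bp
  104→1 (wrap): 112-104+1 = 9 bp

[4,5,5,5,7,8,8,9,9,10,11,13,18]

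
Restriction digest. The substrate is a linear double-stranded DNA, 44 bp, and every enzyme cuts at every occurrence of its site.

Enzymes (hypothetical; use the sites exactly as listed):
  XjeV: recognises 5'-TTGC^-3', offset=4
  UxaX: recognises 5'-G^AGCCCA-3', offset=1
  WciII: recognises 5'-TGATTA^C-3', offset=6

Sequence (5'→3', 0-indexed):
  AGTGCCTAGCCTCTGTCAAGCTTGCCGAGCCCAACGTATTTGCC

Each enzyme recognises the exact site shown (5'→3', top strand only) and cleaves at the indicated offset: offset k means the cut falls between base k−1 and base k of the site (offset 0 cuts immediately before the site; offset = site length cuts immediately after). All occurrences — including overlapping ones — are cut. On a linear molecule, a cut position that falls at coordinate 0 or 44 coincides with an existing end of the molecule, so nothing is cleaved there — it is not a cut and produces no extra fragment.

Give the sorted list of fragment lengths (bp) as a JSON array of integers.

[1,2,16,25]

Per-enzyme occurrences:
  XjeV (TTGC, off=4): starts [21, 39] → cuts [25, 43]
  UxaX (GAGCCCA, off=1): starts [26] → cuts [27]
  WciII (TGATTAC, off=6): no sites

All cut coordinates (distinct, sorted): [25, 27, 43]

Fragments:
  [0,25): 25 bp
  [25,27): 2 bp
  [27,43): 16 bp
  [43,44): 1 bp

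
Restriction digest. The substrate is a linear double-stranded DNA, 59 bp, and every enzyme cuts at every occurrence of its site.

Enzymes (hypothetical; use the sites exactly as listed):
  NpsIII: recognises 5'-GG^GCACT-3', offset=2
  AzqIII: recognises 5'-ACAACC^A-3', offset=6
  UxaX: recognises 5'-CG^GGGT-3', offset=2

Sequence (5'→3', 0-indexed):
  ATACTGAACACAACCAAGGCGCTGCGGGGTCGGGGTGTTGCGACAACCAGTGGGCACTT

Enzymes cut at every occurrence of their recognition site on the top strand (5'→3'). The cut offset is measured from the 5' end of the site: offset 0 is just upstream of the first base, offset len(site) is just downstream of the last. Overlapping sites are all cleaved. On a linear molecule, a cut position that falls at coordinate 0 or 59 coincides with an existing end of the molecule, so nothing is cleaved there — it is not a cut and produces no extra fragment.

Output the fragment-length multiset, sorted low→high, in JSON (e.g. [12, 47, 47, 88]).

Site scan:
  NpsIII GGGCACT/2: at [51] ⇒ [53]
  AzqIII ACAACCA/6: at [9, 42] ⇒ [15, 48]
  UxaX CGGGGT/2: at [24, 30] ⇒ [26, 32]

All cut coordinates (distinct, sorted): [15, 26, 32, 48, 53]

Fragments:
  [0,15): 15 bp
  [15,26): 11 bp
  [26,32): 6 bp
  [32,48): 16 bp
  [48,53): 5 bp
  [53,59): 6 bp

[5,6,6,11,15,16]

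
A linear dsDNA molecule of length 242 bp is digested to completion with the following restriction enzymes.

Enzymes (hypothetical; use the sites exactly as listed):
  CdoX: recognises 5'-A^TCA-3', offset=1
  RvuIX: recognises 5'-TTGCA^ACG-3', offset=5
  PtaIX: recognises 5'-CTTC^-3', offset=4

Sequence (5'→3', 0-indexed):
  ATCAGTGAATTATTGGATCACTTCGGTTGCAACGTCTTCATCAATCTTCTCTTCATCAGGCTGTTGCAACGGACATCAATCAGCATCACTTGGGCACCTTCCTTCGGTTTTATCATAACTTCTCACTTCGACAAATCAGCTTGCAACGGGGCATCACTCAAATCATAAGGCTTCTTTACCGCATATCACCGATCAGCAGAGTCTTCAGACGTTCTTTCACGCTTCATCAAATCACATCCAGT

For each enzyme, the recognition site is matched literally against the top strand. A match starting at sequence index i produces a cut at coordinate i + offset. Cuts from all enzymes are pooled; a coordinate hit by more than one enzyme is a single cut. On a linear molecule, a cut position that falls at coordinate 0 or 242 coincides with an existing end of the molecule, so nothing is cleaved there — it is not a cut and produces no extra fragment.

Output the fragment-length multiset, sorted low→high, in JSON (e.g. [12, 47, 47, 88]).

Site scan:
  CdoX ATCA/1: at [0, 16, 39, 54, 74, 78, 84, 111, 134, 152, 161, 184, 191, 225, 230] ⇒ [1, 17, 40, 55, 75, 79, 85, 112, 135, 153, 162, 185, 192, 226, 231]
  RvuIX TTGCAACG/5: at [26, 63, 140] ⇒ [31, 68, 145]
  PtaIX CTTC/4: at [20, 35, 45, 50, 97, 101, 118, 125, 170, 202, 221] ⇒ [24, 39, 49, 54, 101, 105, 122, 129, 174, 206, 225]

All cut coordinates (distinct, sorted): [1, 17, 24, 31, 39, 40, 49, 54, 55, 68, 75, 79, 85, 101, 105, 112, 122, 129, 135, 145, 153, 162, 174, 185, 192, 206, 225, 226, 231]

Fragment lengths:
  [0,1): 1 bp
  [1,17): 16 bp
  [17,24): 7 bp
  [24,31): 7 bp
  [31,39): 8 bp
  [39,40): 1 bp
  [40,49): 9 bp
  [49,54): 5 bp
  [54,55): 1 bp
  [55,68): 13 bp
  [68,75): 7 bp
  [75,79): 4 bp
  [79,85): 6 bp
  [85,101): 16 bp
  [101,105): 4 bp
  [105,112): 7 bp
  [112,122): 10 bp
  [122,129): 7 bp
  [129,135): 6 bp
  [135,145): 10 bp
  [145,153): 8 bp
  [153,162): 9 bp
  [162,174): 12 bp
  [174,185): 11 bp
  [185,192): 7 bp
  [192,206): 14 bp
  [206,225): 19 bp
  [225,226): 1 bp
  [226,231): 5 bp
  [231,242): 11 bp

[1,1,1,1,4,4,5,5,6,6,7,7,7,7,7,7,8,8,9,9,10,10,11,11,12,13,14,16,16,19]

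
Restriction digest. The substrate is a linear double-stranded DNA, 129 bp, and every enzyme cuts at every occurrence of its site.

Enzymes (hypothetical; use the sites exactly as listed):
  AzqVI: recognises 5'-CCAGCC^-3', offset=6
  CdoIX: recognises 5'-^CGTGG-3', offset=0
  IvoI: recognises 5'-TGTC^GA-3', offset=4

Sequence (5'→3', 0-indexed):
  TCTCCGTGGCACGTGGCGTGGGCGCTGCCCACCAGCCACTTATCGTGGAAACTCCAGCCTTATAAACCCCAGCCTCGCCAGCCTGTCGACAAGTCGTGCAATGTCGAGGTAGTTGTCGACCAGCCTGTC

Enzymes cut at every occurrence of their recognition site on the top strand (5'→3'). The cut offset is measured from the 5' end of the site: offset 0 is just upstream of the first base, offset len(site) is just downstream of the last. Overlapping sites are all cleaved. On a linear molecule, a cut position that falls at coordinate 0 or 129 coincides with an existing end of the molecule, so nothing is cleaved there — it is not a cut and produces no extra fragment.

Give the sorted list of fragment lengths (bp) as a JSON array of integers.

Site scan:
  AzqVI CCAGCC/6: at [31, 53, 68, 77, 119] ⇒ [37, 59, 74, 83, 125]
  CdoIX CGTGG/0: at [4, 11, 16, 43] ⇒ [4, 11, 16, 43]
  IvoI TGTCGA/4: at [83, 101, 113] ⇒ [87, 105, 117]

All cut coordinates (distinct, sorted): [4, 11, 16, 37, 43, 59, 74, 83, 87, 105, 117, 125]

Fragments:
  [0,4): 4 bp
  [4,11): 7 bp
  [11,16): 5 bp
  [16,37): 21 bp
  [37,43): 6 bp
  [43,59): 16 bp
  [59,74): 15 bp
  [74,83): 9 bp
  [83,87): 4 bp
  [87,105): 18 bp
  [105,117): 12 bp
  [117,125): 8 bp
  [125,129): 4 bp

[4,4,4,5,6,7,8,9,12,15,16,18,21]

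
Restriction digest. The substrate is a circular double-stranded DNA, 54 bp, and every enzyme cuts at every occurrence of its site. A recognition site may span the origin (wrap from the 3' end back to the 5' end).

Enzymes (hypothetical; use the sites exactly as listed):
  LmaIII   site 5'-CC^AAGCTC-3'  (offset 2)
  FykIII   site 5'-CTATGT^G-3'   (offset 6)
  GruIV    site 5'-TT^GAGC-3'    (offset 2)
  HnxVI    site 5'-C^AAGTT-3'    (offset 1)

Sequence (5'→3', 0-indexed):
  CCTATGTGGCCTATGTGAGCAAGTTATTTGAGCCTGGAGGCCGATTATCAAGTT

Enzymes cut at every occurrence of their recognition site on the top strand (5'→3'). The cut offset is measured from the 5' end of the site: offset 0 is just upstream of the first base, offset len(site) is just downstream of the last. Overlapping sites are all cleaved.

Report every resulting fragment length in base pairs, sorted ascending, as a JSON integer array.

[4,9,9,12,20]

Scan for sites:
  LmaIII (CCAAGCTC, off=2): no sites
  FykIII CTATGTG/6: at [1, 10] ⇒ [7, 16]
  GruIV TTGAGC/2: at [27] ⇒ [29]
  HnxVI CAAGTT/1: at [19, 48] ⇒ [20, 49]

Pooled cuts: [7, 16, 20, 29, 49]

Fragments:
  7→16: 9 bp
  16→20: 4 bp
  20→29: 9 bp
  29→49: 20 bp
  49→7 (wrap): 54-49+7 = 12 bp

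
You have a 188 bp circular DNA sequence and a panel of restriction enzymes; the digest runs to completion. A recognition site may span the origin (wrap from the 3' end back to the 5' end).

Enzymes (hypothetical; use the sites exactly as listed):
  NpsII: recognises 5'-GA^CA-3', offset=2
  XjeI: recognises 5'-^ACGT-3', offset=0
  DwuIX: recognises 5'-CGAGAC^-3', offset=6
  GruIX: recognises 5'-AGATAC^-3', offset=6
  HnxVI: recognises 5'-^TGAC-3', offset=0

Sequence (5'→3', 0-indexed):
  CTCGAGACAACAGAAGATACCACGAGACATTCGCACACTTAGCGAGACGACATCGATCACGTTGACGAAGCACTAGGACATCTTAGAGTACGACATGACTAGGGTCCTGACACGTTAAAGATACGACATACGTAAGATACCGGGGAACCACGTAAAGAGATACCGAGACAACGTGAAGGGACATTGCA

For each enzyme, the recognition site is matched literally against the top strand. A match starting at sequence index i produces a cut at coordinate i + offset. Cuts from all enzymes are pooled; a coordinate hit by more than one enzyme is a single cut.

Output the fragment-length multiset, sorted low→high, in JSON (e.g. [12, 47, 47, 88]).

Scan for sites:
  NpsII GACA/2: at [5, 25, 48, 76, 91, 108, 124, 166, 179] ⇒ [7, 27, 50, 78, 93, 110, 126, 168, 181]
  XjeI ACGT/0: at [58, 111, 129, 149, 170] ⇒ [58, 111, 129, 149, 170]
  DwuIX CGAGAC/6: at [2, 22, 42, 163] ⇒ [8, 28, 48, 169]
  GruIX AGATAC/6: at [14, 118, 134, 157] ⇒ [20, 124, 140, 163]
  HnxVI TGAC/0: at [62, 95, 107] ⇒ [62, 95, 107]

Pooled cuts: [7, 8, 20, 27, 28, 48, 50, 58, 62, 78, 93, 95, 107, 110, 111, 124, 126, 129, 140, 149, 163, 168, 169, 170, 181]

Fragment lengths:
  7→8: 1 bp
  8→20: 12 bp
  20→27: 7 bp
  27→28: 1 bp
  28→48: 20 bp
  48→50: 2 bp
  50→58: 8 bp
  58→62: 4 bp
  62→78: 16 bp
  78→93: 15 bp
  93→95: 2 bp
  95→107: 12 bp
  107→110: 3 bp
  110→111: 1 bp
  111→124: 13 bp
  124→126: 2 bp
  126→129: 3 bp
  129→140: 11 bp
  140→149: 9 bp
  149→163: 14 bp
  163→168: 5 bp
  168→169: 1 bp
  169→170: 1 bp
  170→181: 11 bp
  181→7 (wrap): 188-181+7 = 14 bp

[1,1,1,1,1,2,2,2,3,3,4,5,7,8,9,11,11,12,12,13,14,14,15,16,20]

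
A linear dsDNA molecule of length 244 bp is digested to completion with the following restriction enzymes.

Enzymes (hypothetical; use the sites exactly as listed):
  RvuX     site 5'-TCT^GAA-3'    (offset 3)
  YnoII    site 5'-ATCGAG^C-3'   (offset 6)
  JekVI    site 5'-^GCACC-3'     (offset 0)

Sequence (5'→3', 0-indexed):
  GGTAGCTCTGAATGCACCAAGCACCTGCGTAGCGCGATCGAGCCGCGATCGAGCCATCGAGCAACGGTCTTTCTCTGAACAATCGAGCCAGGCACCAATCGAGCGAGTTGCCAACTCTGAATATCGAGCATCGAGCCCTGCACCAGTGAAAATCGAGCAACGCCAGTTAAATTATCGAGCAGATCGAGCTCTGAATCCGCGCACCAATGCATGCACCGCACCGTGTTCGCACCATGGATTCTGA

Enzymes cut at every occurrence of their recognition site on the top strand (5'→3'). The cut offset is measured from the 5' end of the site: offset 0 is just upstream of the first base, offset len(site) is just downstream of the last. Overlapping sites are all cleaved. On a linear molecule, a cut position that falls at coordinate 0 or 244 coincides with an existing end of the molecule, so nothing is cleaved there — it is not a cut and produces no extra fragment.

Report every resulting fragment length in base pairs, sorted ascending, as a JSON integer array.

Scan for sites:
  RvuX (TCTGAA, off=3): starts [6, 73, 115, 189] → cuts [9, 76, 118, 192]
  YnoII (ATCGAGC, off=6): starts [36, 47, 55, 81, 97, 122, 129, 151, 173, 182] → cuts [42, 53, 61, 87, 103, 128, 135, 157, 179, 188]
  JekVI (GCACC, off=0): starts [13, 20, 91, 139, 200, 212, 217, 228] → cuts [13, 20, 91, 139, 200, 212, 217, 228]

Pooled cuts: [9, 13, 20, 42, 53, 61, 76, 87, 91, 103, 118, 128, 135, 139, 157, 179, 188, 192, 200, 212, 217, 228]

Fragments:
  [0,9): 9 bp
  [9,13): 4 bp
  [13,20): 7 bp
  [20,42): 22 bp
  [42,53): 11 bp
  [53,61): 8 bp
  [61,76): 15 bp
  [76,87): 11 bp
  [87,91): 4 bp
  [91,103): 12 bp
  [103,118): 15 bp
  [118,128): 10 bp
  [128,135): 7 bp
  [135,139): 4 bp
  [139,157): 18 bp
  [157,179): 22 bp
  [179,188): 9 bp
  [188,192): 4 bp
  [192,200): 8 bp
  [200,212): 12 bp
  [212,217): 5 bp
  [217,228): 11 bp
  [228,244): 16 bp

[4,4,4,4,5,7,7,8,8,9,9,10,11,11,11,12,12,15,15,16,18,22,22]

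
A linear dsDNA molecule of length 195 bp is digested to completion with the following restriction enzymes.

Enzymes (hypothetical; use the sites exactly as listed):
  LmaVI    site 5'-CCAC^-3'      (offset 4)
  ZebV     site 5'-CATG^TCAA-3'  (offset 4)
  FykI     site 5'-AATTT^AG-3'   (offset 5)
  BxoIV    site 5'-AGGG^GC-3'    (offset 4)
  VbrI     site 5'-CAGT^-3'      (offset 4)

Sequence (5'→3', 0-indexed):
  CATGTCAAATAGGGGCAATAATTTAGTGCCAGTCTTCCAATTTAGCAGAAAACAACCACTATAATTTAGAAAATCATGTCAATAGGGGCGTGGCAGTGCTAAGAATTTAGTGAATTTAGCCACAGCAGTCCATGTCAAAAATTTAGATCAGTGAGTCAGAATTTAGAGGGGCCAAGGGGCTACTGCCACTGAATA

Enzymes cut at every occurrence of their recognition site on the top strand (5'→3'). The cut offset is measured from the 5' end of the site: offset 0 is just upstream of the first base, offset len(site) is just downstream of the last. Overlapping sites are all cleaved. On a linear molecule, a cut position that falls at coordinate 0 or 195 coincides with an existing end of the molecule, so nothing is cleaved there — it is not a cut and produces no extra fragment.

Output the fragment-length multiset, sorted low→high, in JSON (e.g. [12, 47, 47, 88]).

Per-enzyme occurrences:
  LmaVI (CCAC, off=4): starts [55, 119, 185] → cuts [59, 123, 189]
  ZebV (CATGTCAA, off=4): starts [0, 74, 130] → cuts [4, 78, 134]
  FykI (AATTTAG, off=5): starts [19, 38, 62, 103, 112, 139, 159] → cuts [24, 43, 67, 108, 117, 144, 164]
  BxoIV (AGGGGC, off=4): starts [10, 83, 166, 174] → cuts [14, 87, 170, 178]
  VbrI (CAGT, off=4): starts [29, 93, 125, 148] → cuts [33, 97, 129, 152]

Pooled cuts: [4, 14, 24, 33, 43, 59, 67, 78, 87, 97, 108, 117, 123, 129, 134, 144, 152, 164, 170, 178, 189]

Fragment lengths:
  [0,4): 4 bp
  [4,14): 10 bp
  [14,24): 10 bp
  [24,33): 9 bp
  [33,43): 10 bp
  [43,59): 16 bp
  [59,67): 8 bp
  [67,78): 11 bp
  [78,87): 9 bp
  [87,97): 10 bp
  [97,108): 11 bp
  [108,117): 9 bp
  [117,123): 6 bp
  [123,129): 6 bp
  [129,134): 5 bp
  [134,144): 10 bp
  [144,152): 8 bp
  [152,164): 12 bp
  [164,170): 6 bp
  [170,178): 8 bp
  [178,189): 11 bp
  [189,195): 6 bp

[4,5,6,6,6,6,8,8,8,9,9,9,10,10,10,10,10,11,11,11,12,16]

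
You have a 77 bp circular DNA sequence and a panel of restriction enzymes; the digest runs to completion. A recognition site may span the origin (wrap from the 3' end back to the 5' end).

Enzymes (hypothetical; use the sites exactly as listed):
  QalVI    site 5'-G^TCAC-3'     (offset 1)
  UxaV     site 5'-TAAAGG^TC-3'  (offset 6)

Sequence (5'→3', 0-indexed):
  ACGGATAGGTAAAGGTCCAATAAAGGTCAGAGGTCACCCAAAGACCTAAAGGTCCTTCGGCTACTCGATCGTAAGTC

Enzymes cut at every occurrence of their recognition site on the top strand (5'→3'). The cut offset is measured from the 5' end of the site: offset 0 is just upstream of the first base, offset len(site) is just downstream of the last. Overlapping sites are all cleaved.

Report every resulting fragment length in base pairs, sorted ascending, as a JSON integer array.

Per-enzyme occurrences:
  QalVI GTCAC/1: at [32, 74] ⇒ [33, 75]
  UxaV TAAAGGTC/6: at [9, 20, 46] ⇒ [15, 26, 52]

Pooled cuts: [15, 26, 33, 52, 75]

Fragment lengths:
  15→26: 11 bp
  26→33: 7 bp
  33→52: 19 bp
  52→75: 23 bp
  75→15 (wrap): 77-75+15 = 17 bp

[7,11,17,19,23]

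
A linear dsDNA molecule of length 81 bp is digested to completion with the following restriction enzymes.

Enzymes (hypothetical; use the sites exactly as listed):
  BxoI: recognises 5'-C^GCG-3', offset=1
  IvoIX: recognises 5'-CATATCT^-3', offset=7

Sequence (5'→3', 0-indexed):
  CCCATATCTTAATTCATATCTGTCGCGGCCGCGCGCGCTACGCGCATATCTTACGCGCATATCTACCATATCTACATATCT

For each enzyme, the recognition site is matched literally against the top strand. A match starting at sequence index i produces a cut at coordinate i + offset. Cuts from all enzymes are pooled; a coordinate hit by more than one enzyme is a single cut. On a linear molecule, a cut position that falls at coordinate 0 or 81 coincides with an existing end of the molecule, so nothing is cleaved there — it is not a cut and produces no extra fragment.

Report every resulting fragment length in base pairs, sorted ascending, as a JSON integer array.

[2,2,3,3,6,7,8,9,9,10,10,12]

Site scan:
  BxoI CGCG/1: at [23, 29, 31, 33, 40, 53] ⇒ [24, 30, 32, 34, 41, 54]
  IvoIX CATATCT/7: at [2, 14, 44, 57, 66, 74] ⇒ [9, 21, 51, 64, 73] (position 81 is a terminus of the linear molecule — no cut)

All cut coordinates (distinct, sorted): [9, 21, 24, 30, 32, 34, 41, 51, 54, 64, 73]

Fragments:
  [0,9): 9 bp
  [9,21): 12 bp
  [21,24): 3 bp
  [24,30): 6 bp
  [30,32): 2 bp
  [32,34): 2 bp
  [34,41): 7 bp
  [41,51): 10 bp
  [51,54): 3 bp
  [54,64): 10 bp
  [64,73): 9 bp
  [73,81): 8 bp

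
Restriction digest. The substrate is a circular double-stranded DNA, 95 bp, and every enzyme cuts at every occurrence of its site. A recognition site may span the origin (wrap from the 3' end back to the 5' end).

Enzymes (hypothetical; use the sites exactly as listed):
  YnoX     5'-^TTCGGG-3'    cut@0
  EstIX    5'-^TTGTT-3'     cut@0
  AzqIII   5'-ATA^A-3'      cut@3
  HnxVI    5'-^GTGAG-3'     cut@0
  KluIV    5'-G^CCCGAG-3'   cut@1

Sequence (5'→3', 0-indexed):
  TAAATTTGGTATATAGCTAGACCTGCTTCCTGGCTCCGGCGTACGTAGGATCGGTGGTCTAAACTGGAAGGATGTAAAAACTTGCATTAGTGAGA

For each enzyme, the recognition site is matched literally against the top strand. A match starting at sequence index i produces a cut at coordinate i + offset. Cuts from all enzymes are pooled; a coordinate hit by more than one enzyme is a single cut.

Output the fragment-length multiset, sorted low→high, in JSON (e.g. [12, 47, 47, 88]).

Site scan:
  YnoX (TTCGGG, off=0): no sites
  EstIX (TTGTT, off=0): no sites
  AzqIII ATAA/3: at [94] ⇒ [2]
  HnxVI GTGAG/0: at [89] ⇒ [89]
  KluIV (GCCCGAG, off=1): no sites

Pooled cuts: [2, 89]

Fragment lengths:
  2→89: 87 bp
  89→2 (wrap): 95-89+2 = 8 bp

[8,87]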